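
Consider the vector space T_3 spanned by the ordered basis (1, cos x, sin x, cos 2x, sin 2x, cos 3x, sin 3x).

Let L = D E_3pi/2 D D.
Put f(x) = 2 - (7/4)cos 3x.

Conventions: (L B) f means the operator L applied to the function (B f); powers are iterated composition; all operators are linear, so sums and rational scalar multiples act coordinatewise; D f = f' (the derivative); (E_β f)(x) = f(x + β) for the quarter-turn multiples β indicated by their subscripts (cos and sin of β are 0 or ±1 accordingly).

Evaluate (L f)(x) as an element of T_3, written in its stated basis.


g(x) = -(189/4)cos 3x

D f = (21/4)sin 3x
D D f = (63/4)cos 3x
E_3pi/2 (D D) f = -(63/4)sin 3x
D E_3pi/2 (D D) f = -(189/4)cos 3x


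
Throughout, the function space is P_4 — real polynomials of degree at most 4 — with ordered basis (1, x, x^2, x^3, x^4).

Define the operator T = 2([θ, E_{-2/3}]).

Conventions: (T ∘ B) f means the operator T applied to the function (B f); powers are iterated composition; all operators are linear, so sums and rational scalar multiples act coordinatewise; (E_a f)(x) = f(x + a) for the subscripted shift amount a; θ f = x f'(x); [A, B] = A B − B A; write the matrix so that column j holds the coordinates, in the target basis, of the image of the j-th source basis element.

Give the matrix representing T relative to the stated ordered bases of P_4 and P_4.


the matrix is [[0, 4/3, -16/9, 16/9, -128/81]; [0, 0, 8/3, -16/3, 64/9]; [0, 0, 0, 4, -32/3]; [0, 0, 0, 0, 16/3]; [0, 0, 0, 0, 0]] (rows listed top to bottom)

image of 1: 0
image of x: 4/3
image of x^2: (8/3)x - 16/9
image of x^3: 4x^2 - (16/3)x + 16/9
image of x^4: (16/3)x^3 - (32/3)x^2 + (64/9)x - 128/81
each image's coordinates form column j of the matrix


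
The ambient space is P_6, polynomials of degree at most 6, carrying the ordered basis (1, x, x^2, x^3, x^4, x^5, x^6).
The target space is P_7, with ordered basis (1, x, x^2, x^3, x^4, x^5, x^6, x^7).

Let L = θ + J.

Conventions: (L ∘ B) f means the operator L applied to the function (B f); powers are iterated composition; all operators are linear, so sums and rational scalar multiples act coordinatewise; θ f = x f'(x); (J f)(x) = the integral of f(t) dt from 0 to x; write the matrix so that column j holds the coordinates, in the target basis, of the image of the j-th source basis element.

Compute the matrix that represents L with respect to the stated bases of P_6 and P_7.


the matrix is [[0, 0, 0, 0, 0, 0, 0]; [1, 1, 0, 0, 0, 0, 0]; [0, 1/2, 2, 0, 0, 0, 0]; [0, 0, 1/3, 3, 0, 0, 0]; [0, 0, 0, 1/4, 4, 0, 0]; [0, 0, 0, 0, 1/5, 5, 0]; [0, 0, 0, 0, 0, 1/6, 6]; [0, 0, 0, 0, 0, 0, 1/7]] (rows listed top to bottom)

image of 1: x
image of x: (1/2)x^2 + x
image of x^2: (1/3)x^3 + 2x^2
image of x^3: (1/4)x^4 + 3x^3
image of x^4: (1/5)x^5 + 4x^4
image of x^5: (1/6)x^6 + 5x^5
image of x^6: (1/7)x^7 + 6x^6
each image's coordinates form column j of the matrix


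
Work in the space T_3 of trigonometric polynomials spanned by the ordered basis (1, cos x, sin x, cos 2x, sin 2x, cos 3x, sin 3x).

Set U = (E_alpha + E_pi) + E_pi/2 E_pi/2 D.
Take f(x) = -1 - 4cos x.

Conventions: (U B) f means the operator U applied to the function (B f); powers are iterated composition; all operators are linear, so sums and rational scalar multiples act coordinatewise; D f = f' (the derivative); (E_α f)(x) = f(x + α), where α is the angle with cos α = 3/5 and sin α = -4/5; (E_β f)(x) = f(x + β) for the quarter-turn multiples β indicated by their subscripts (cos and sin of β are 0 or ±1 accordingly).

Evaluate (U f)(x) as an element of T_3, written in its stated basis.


E_alpha f = -1 - (12/5)cos x - (16/5)sin x
E_pi f = -1 + 4cos x
(E_alpha + E_pi) f = -2 + (8/5)cos x - (16/5)sin x
D f = 4sin x
E_pi/2 D f = 4cos x
E_pi/2 E_pi/2 D f = -4sin x
((E_alpha + E_pi) + E_pi/2 E_pi/2 D) f = -2 + (8/5)cos x - (36/5)sin x

the image equals g(x) = -2 + (8/5)cos x - (36/5)sin x


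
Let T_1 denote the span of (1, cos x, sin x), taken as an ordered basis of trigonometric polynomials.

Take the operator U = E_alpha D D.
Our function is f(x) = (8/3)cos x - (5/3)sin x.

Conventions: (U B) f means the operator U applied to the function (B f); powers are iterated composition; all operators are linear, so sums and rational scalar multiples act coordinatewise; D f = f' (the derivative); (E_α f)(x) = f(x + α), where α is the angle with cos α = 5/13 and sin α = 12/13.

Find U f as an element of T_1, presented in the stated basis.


D f = -(5/3)cos x - (8/3)sin x
D D f = -(8/3)cos x + (5/3)sin x
E_alpha D D f = (20/39)cos x + (121/39)sin x

the result is g(x) = (20/39)cos x + (121/39)sin x


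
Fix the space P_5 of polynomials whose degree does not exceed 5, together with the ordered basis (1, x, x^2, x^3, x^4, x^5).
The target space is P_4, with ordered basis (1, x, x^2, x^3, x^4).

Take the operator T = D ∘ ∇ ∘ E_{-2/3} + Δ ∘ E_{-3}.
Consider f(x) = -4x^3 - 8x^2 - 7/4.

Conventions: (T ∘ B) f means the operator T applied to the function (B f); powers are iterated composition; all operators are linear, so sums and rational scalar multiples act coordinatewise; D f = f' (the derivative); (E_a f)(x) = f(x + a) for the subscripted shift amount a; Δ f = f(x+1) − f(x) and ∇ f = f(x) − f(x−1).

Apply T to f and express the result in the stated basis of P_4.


E_{-2/3} f = -4x^3 + (16/3)x - 445/108
∇ E_{-2/3} f = -12x^2 + 12x + 4/3
D ∇ E_{-2/3} f = -24x + 12
E_{-3} f = -4x^3 + 28x^2 - 60x + 137/4
Δ E_{-3} f = -12x^2 + 44x - 36
(D ∘ ∇ ∘ E_{-2/3} + Δ ∘ E_{-3}) f = -12x^2 + 20x - 24

the result is g(x) = -12x^2 + 20x - 24


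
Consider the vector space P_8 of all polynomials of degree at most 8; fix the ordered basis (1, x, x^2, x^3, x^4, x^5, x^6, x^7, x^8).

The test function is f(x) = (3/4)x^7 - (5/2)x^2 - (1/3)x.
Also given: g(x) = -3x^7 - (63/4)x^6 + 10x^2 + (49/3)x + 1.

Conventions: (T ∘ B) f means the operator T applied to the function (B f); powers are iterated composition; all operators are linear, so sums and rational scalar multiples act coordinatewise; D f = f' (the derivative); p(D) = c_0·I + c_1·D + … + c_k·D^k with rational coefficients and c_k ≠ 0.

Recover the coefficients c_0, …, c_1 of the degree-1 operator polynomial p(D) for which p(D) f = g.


D^0 f = (3/4)x^7 - (5/2)x^2 - (1/3)x
D^1 f = (21/4)x^6 - 5x - 1/3
matching coefficients of g against c_0 f + c_1 Df + … from the top degree down determines the c_i
solution: c_0 = -4, c_1 = -3

p(D) = -4·I − 3·D, i.e. c_0 = -4, c_1 = -3


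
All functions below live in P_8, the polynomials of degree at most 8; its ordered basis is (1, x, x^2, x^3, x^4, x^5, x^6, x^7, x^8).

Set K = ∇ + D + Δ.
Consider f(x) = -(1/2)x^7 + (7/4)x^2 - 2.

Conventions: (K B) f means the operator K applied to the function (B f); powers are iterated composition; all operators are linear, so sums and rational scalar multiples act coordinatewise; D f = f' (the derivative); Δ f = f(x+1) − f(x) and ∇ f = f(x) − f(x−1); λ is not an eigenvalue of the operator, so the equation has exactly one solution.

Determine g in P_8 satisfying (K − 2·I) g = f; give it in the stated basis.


write g with unknown coordinates in the stated basis and equate coefficients in (K − 2·I) g = f
solving from the highest basis element down gives g = (1/4)x^7 + (21/8)x^6 + (189/8)x^5 + (2975/16)x^4 + (9345/8)x^3 + (87955/16)x^2 + (276017/16)x + 866227/32
check: K g = (21/4)x^6 + (189/4)x^5 + (2975/8)x^4 + (9345/4)x^3 + (87969/8)x^2 + (276017/8)x + 866195/16
so K g − 2·g = -(1/2)x^7 + (7/4)x^2 - 2 = f ✓

g(x) = (1/4)x^7 + (21/8)x^6 + (189/8)x^5 + (2975/16)x^4 + (9345/8)x^3 + (87955/16)x^2 + (276017/16)x + 866227/32


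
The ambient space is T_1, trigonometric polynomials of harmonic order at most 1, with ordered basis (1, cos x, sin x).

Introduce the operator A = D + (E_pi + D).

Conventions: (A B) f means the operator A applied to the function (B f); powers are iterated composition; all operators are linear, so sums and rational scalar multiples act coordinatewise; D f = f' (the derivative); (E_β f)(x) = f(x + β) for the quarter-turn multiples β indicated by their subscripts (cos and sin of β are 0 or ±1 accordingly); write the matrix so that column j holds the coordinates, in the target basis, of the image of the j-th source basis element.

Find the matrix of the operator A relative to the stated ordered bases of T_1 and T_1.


the matrix is [[1, 0, 0]; [0, -1, 2]; [0, -2, -1]] (rows listed top to bottom)

image of 1: 1
image of cos x: -cos x - 2sin x
image of sin x: 2cos x - sin x
each image's coordinates form column j of the matrix


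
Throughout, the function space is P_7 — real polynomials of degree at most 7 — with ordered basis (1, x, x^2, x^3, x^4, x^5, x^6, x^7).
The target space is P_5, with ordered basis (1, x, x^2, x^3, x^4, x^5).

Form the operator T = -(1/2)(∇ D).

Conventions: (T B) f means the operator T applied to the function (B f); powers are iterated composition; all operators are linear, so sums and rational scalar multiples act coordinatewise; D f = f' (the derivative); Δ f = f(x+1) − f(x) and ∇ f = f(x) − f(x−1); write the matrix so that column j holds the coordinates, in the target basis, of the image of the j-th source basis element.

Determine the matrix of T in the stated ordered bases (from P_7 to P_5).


image of 1: 0
image of x: 0
image of x^2: -1
image of x^3: -3x + 3/2
image of x^4: -6x^2 + 6x - 2
image of x^5: -10x^3 + 15x^2 - 10x + 5/2
image of x^6: -15x^4 + 30x^3 - 30x^2 + 15x - 3
image of x^7: -21x^5 + (105/2)x^4 - 70x^3 + (105/2)x^2 - 21x + 7/2
each image's coordinates form column j of the matrix

the matrix is [[0, 0, -1, 3/2, -2, 5/2, -3, 7/2]; [0, 0, 0, -3, 6, -10, 15, -21]; [0, 0, 0, 0, -6, 15, -30, 105/2]; [0, 0, 0, 0, 0, -10, 30, -70]; [0, 0, 0, 0, 0, 0, -15, 105/2]; [0, 0, 0, 0, 0, 0, 0, -21]] (rows listed top to bottom)


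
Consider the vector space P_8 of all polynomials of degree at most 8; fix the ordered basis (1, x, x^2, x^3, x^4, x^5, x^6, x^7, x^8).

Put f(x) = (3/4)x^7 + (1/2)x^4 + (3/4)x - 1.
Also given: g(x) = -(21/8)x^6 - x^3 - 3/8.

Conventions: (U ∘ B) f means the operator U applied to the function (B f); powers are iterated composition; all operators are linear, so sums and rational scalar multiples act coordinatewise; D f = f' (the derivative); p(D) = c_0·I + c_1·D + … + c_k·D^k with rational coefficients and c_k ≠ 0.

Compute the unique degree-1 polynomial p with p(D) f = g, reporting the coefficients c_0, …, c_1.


D^0 f = (3/4)x^7 + (1/2)x^4 + (3/4)x - 1
D^1 f = (21/4)x^6 + 2x^3 + 3/4
matching coefficients of g against c_0 f + c_1 Df + … from the top degree down determines the c_i
solution: c_0 = 0, c_1 = -1/2

p(D) = -(1/2)·D, i.e. c_0 = 0, c_1 = -1/2


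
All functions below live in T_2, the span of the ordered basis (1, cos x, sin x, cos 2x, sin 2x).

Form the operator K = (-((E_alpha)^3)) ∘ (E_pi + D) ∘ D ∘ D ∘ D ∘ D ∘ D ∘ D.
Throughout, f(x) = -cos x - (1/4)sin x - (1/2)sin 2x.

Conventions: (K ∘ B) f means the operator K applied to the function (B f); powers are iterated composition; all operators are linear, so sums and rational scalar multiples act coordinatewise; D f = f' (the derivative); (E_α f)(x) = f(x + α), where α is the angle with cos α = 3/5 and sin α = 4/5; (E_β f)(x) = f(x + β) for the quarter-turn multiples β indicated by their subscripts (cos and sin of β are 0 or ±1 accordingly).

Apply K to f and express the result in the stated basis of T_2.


the result is g(x) = -(131/500)cos x - (717/500)sin x - (84544/3125)cos 2x - (207008/3125)sin 2x

D f = -(1/4)cos x + sin x - cos 2x
D D f = cos x + (1/4)sin x + 2sin 2x
D D D f = (1/4)cos x - sin x + 4cos 2x
D (D ∘ D ∘ D) f = -cos x - (1/4)sin x - 8sin 2x
D D (D ∘ D ∘ D) f = -(1/4)cos x + sin x - 16cos 2x
D D D (D ∘ D ∘ D) f = cos x + (1/4)sin x + 32sin 2x
E_pi (D ∘ D ∘ D) (D ∘ D ∘ D) f = -cos x - (1/4)sin x + 32sin 2x
D (D ∘ D ∘ D) (D ∘ D ∘ D) f = (1/4)cos x - sin x + 64cos 2x
(E_pi + D) (D ∘ D ∘ D) (D ∘ D ∘ D) f = -(3/4)cos x - (5/4)sin x + 64cos 2x + 32sin 2x
E_alpha ((E_pi + D) ∘ D ∘ D ∘ D) (D ∘ D ∘ D) f = -(29/20)cos x - (3/20)sin x + (64/5)cos 2x - (352/5)sin 2x
E_alpha E_alpha ((E_pi + D) ∘ D ∘ D ∘ D) (D ∘ D ∘ D) f = -(99/100)cos x + (107/100)sin x - (8896/125)cos 2x + (928/125)sin 2x
E_alpha E_alpha E_alpha ((E_pi + D) ∘ D ∘ D ∘ D) (D ∘ D ∘ D) f = (131/500)cos x + (717/500)sin x + (84544/3125)cos 2x + (207008/3125)sin 2x
(-((E_alpha)^3)) ((E_pi + D) ∘ D ∘ D ∘ D) (D ∘ D ∘ D) f = -(131/500)cos x - (717/500)sin x - (84544/3125)cos 2x - (207008/3125)sin 2x


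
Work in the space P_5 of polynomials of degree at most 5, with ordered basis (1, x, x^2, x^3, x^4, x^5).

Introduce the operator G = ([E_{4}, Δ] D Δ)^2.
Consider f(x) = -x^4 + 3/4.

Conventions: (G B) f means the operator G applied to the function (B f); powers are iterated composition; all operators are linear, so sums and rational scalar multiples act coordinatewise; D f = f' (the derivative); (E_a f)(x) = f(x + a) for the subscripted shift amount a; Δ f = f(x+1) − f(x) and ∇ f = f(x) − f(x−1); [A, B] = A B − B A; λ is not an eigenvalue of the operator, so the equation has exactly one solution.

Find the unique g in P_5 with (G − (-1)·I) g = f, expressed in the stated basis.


write g with unknown coordinates in the stated basis and equate coefficients in (G − (-1)·I) g = f
solving from the highest basis element down gives g = -x^4 + 3/4
check: G g = 0
so G g − (-1)·g = -x^4 + 3/4 = f ✓

the image equals g(x) = -x^4 + 3/4


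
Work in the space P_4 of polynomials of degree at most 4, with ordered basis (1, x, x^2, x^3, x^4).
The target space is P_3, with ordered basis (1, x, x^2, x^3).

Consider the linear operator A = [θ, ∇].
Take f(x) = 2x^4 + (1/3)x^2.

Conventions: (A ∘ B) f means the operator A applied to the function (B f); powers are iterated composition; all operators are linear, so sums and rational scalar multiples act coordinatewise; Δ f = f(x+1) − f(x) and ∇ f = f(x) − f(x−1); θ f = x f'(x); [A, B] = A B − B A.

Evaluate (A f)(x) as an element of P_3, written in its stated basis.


the result is g(x) = -8x^3 + 24x^2 - (74/3)x + 26/3

∇ f = 8x^3 - 12x^2 + (26/3)x - 7/3
θ ∇ f = 24x^3 - 24x^2 + (26/3)x
θ f = 8x^4 + (2/3)x^2
∇ θ f = 32x^3 - 48x^2 + (100/3)x - 26/3
[θ, ∇] f = -8x^3 + 24x^2 - (74/3)x + 26/3


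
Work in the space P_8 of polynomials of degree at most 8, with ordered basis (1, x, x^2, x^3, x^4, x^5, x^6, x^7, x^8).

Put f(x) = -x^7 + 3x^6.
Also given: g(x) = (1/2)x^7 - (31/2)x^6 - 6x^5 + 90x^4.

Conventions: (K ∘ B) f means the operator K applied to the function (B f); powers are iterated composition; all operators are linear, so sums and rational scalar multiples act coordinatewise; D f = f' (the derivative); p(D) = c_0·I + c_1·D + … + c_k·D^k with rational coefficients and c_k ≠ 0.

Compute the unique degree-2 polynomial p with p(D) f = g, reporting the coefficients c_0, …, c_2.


p(D) = -(1/2)·I + 2·D + D^2, i.e. c_0 = -1/2, c_1 = 2, c_2 = 1

D^0 f = -x^7 + 3x^6
D^1 f = -7x^6 + 18x^5
D^2 f = -42x^5 + 90x^4
matching coefficients of g against c_0 f + c_1 Df + … from the top degree down determines the c_i
solution: c_0 = -1/2, c_1 = 2, c_2 = 1


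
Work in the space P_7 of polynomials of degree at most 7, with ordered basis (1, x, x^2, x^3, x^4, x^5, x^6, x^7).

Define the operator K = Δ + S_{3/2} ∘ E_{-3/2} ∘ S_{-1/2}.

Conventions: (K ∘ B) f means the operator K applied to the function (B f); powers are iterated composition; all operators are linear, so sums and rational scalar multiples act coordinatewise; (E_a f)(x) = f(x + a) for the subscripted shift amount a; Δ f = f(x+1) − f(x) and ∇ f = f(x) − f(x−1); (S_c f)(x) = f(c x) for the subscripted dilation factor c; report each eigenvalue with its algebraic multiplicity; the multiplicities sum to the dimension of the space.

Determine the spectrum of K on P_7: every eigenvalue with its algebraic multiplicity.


λ = -3/4 (multiplicity 1), λ = -27/64 (multiplicity 1), λ = -243/1024 (multiplicity 1), λ = -2187/16384 (multiplicity 1), λ = 729/4096 (multiplicity 1), λ = 81/256 (multiplicity 1), λ = 9/16 (multiplicity 1), λ = 1 (multiplicity 1)

image of 1: 1
image of x: -(3/4)x + 7/4
image of x^2: (9/16)x^2 + (7/8)x + 25/16
image of x^3: -(27/64)x^3 + (273/64)x^2 + (111/64)x + 91/64
image of x^4: (81/256)x^4 + (175/64)x^3 + (1011/128)x^2 + (175/64)x + 337/256
image of x^5: -(243/1024)x^5 + (6335/1024)x^4 + (3905/512)x^3 + (6335/512)x^2 + (3905/1024)x + 1267/1024
image of x^6: (729/4096)x^6 + (10101/2048)x^5 + (72375/4096)x^4 + (16835/1024)x^3 + (72375/4096)x^2 + (10101/2048)x + 4825/4096
image of x^7: -(2187/16384)x^7 + (129997/16384)x^6 + (298137/16384)x^5 + (649985/16384)x^4 + (496895/16384)x^3 + (389991/16384)x^2 + (99379/16384)x + 18571/16384
the matrix is upper triangular; its diagonal is (1, -3/4, 9/16, -27/64, 81/256, -243/1024, 729/4096, -2187/16384)
for a triangular matrix the eigenvalues are the diagonal entries, with algebraic multiplicity their repetition count


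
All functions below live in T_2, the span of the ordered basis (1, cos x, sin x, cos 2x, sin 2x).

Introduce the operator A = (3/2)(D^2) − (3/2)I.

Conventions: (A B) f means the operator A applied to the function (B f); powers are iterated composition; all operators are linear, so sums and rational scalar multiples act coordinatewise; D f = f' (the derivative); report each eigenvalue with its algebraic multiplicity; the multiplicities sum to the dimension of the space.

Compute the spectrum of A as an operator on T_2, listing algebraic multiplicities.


λ = -15/2 (multiplicity 2), λ = -3 (multiplicity 2), λ = -3/2 (multiplicity 1)

image of 1: -3/2
image of cos x: -3cos x
image of sin x: -3sin x
image of cos 2x: -(15/2)cos 2x
image of sin 2x: -(15/2)sin 2x
the matrix is diagonal; its diagonal is (-3/2, -3, -3, -15/2, -15/2)
for a triangular matrix the eigenvalues are the diagonal entries, with algebraic multiplicity their repetition count


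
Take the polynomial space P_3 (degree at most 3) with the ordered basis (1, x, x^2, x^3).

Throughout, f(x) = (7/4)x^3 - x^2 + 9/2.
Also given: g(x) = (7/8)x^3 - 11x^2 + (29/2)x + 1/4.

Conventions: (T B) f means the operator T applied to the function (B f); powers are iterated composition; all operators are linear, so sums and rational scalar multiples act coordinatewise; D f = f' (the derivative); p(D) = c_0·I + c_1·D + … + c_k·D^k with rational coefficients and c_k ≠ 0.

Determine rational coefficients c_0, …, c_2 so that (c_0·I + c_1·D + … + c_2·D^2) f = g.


D^0 f = (7/4)x^3 - x^2 + 9/2
D^1 f = (21/4)x^2 - 2x
D^2 f = (21/2)x - 2
matching coefficients of g against c_0 f + c_1 Df + … from the top degree down determines the c_i
solution: c_0 = 1/2, c_1 = -2, c_2 = 1

c_0 = 1/2, c_1 = -2, c_2 = 1


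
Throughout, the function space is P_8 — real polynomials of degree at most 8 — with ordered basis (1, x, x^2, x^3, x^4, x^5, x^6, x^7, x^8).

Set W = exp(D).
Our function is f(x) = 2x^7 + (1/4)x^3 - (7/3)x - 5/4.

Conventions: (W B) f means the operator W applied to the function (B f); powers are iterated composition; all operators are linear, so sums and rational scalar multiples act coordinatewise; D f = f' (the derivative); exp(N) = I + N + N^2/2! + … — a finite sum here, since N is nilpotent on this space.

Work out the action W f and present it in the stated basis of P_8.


the result is g(x) = 2x^7 + 14x^6 + 42x^5 + 70x^4 + (281/4)x^3 + (171/4)x^2 + (149/12)x - 4/3

order-1 term: 14x^6 + (3/4)x^2 - 7/3
order-2 term: 42x^5 + (3/4)x
order-3 term: 70x^4 + 1/4
order-4 term: 70x^3
order-5 term: 42x^2
order-6 term: 14x
order-7 term: 2
the series for exp(D) f terminates at order 7
exp(D) f = 2x^7 + 14x^6 + 42x^5 + 70x^4 + (281/4)x^3 + (171/4)x^2 + (149/12)x - 4/3


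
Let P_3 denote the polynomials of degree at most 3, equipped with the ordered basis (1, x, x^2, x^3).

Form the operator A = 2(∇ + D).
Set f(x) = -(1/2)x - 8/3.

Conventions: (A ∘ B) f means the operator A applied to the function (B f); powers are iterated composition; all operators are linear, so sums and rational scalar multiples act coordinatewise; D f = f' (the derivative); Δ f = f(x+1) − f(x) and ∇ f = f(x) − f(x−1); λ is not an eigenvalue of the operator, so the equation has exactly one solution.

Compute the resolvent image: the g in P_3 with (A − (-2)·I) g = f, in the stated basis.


the image equals g(x) = -(1/4)x - 5/6

write g with unknown coordinates in the stated basis and equate coefficients in (A − (-2)·I) g = f
solving from the highest basis element down gives g = -(1/4)x - 5/6
check: A g = -1
so A g − (-2)·g = -(1/2)x - 8/3 = f ✓


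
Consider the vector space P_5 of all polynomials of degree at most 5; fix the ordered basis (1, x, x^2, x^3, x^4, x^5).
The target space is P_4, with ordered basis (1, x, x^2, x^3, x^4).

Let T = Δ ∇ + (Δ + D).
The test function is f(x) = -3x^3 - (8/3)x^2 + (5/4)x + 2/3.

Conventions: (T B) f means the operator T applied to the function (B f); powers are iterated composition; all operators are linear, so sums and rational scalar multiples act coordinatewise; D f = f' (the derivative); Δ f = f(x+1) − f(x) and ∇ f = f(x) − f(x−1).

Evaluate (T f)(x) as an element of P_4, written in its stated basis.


the result is g(x) = -18x^2 - (113/3)x - 17/2

∇ f = -9x^2 + (11/3)x + 11/12
Δ ∇ f = -18x - 16/3
Δ f = -9x^2 - (43/3)x - 53/12
D f = -9x^2 - (16/3)x + 5/4
(Δ + D) f = -18x^2 - (59/3)x - 19/6
(Δ ∇ + (Δ + D)) f = -18x^2 - (113/3)x - 17/2


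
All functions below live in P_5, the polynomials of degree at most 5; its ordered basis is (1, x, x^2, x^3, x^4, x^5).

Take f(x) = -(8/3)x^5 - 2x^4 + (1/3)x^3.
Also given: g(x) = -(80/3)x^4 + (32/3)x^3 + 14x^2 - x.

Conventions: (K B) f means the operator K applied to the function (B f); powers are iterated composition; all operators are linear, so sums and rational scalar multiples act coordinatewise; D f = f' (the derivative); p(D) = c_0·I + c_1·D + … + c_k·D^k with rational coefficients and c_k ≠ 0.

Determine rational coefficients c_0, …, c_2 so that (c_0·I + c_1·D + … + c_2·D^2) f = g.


c_0 = 0, c_1 = 2, c_2 = -1/2

D^0 f = -(8/3)x^5 - 2x^4 + (1/3)x^3
D^1 f = -(40/3)x^4 - 8x^3 + x^2
D^2 f = -(160/3)x^3 - 24x^2 + 2x
matching coefficients of g against c_0 f + c_1 Df + … from the top degree down determines the c_i
solution: c_0 = 0, c_1 = 2, c_2 = -1/2


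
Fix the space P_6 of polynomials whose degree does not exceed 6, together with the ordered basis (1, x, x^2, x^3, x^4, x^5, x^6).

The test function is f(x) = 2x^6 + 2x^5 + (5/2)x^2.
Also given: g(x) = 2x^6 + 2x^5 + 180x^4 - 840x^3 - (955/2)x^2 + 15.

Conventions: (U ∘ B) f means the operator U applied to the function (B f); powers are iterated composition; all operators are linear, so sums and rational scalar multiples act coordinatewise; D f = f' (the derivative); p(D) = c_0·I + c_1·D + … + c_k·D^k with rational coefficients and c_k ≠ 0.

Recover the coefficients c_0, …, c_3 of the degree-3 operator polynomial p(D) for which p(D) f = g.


D^0 f = 2x^6 + 2x^5 + (5/2)x^2
D^1 f = 12x^5 + 10x^4 + 5x
D^2 f = 60x^4 + 40x^3 + 5
D^3 f = 240x^3 + 120x^2
matching coefficients of g against c_0 f + c_1 Df + … from the top degree down determines the c_i
solution: c_0 = 1, c_1 = 0, c_2 = 3, c_3 = -4

c_0 = 1, c_1 = 0, c_2 = 3, c_3 = -4


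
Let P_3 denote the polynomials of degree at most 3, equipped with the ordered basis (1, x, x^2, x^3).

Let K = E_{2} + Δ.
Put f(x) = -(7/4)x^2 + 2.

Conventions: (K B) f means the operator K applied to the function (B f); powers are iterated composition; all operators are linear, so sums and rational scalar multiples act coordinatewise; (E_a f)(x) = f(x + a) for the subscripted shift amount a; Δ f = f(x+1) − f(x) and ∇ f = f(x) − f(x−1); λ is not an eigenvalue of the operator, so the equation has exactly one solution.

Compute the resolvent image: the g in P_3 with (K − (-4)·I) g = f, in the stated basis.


write g with unknown coordinates in the stated basis and equate coefficients in (K − (-4)·I) g = f
solving from the highest basis element down gives g = -(7/20)x^2 + (21/50)x + 249/500
check: K g = -(7/20)x^2 - (42/25)x + 1/125
so K g − (-4)·g = -(7/4)x^2 + 2 = f ✓

the image equals g(x) = -(7/20)x^2 + (21/50)x + 249/500


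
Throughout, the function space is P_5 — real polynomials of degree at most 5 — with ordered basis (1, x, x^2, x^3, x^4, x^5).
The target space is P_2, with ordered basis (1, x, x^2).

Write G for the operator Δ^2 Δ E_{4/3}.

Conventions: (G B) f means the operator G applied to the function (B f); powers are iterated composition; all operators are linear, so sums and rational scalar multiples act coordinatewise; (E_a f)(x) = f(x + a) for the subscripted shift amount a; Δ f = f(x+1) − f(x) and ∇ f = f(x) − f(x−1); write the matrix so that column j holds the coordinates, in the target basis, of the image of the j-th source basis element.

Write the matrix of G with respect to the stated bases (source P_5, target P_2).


the matrix is [[0, 0, 0, 6, 68, 1490/3]; [0, 0, 0, 0, 24, 340]; [0, 0, 0, 0, 0, 60]] (rows listed top to bottom)

image of 1: 0
image of x: 0
image of x^2: 0
image of x^3: 6
image of x^4: 24x + 68
image of x^5: 60x^2 + 340x + 1490/3
each image's coordinates form column j of the matrix


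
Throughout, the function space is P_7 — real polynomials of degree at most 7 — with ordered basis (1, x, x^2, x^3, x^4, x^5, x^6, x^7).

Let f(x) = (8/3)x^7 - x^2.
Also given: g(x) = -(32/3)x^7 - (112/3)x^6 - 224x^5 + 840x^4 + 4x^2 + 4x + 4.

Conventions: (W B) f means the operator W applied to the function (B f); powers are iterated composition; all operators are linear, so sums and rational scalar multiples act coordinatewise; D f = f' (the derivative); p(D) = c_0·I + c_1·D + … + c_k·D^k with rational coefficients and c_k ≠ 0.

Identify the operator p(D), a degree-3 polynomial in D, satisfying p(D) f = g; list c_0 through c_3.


D^0 f = (8/3)x^7 - x^2
D^1 f = (56/3)x^6 - 2x
D^2 f = 112x^5 - 2
D^3 f = 560x^4
matching coefficients of g against c_0 f + c_1 Df + … from the top degree down determines the c_i
solution: c_0 = -4, c_1 = -2, c_2 = -2, c_3 = 3/2

c_0 = -4, c_1 = -2, c_2 = -2, c_3 = 3/2


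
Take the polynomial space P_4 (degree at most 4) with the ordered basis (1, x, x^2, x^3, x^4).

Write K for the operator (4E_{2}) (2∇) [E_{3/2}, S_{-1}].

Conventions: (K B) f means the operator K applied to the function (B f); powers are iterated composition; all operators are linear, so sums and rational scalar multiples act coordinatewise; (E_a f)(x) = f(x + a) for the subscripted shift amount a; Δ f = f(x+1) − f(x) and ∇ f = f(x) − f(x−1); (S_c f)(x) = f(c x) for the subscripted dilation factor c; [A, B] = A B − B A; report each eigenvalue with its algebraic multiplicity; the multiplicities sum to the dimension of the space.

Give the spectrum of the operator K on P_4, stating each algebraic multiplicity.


image of 1: 0
image of x: 0
image of x^2: 48
image of x^3: -144x - 216
image of x^4: 288x^2 + 864x + 888
the matrix is upper triangular; its diagonal is (0, 0, 0, 0, 0)
for a triangular matrix the eigenvalues are the diagonal entries, with algebraic multiplicity their repetition count

λ = 0 (multiplicity 5)


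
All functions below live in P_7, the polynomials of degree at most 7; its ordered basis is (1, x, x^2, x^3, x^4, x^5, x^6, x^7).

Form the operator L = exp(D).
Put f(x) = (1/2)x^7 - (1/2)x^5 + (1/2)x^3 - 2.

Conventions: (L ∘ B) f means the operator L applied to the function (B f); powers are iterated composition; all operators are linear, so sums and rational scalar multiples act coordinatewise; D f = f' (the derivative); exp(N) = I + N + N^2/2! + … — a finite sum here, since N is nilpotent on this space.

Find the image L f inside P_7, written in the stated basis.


the image equals g(x) = (1/2)x^7 + (7/2)x^6 + 10x^5 + 15x^4 + 13x^3 + 7x^2 + (5/2)x - 3/2

order-1 term: (7/2)x^6 - (5/2)x^4 + (3/2)x^2
order-2 term: (21/2)x^5 - 5x^3 + (3/2)x
order-3 term: (35/2)x^4 - 5x^2 + 1/2
order-4 term: (35/2)x^3 - (5/2)x
order-5 term: (21/2)x^2 - 1/2
order-6 term: (7/2)x
order-7 term: 1/2
the series for exp(D) f terminates at order 7
exp(D) f = (1/2)x^7 + (7/2)x^6 + 10x^5 + 15x^4 + 13x^3 + 7x^2 + (5/2)x - 3/2


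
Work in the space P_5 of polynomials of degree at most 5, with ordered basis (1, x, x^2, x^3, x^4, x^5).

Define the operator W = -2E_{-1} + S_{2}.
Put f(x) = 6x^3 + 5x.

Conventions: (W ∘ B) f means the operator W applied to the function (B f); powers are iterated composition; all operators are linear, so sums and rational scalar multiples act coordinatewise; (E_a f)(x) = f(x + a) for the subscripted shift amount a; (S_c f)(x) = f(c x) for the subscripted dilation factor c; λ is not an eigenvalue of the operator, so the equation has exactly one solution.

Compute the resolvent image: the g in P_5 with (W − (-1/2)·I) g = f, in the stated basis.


the result is g(x) = (12/13)x^3 - (144/65)x^2 + (194/5)x + 10904/65

write g with unknown coordinates in the stated basis and equate coefficients in (W − (-1/2)·I) g = f
solving from the highest basis element down gives g = (12/13)x^3 - (144/65)x^2 + (194/5)x + 10904/65
check: W g = (72/13)x^3 + (72/65)x^2 - (72/5)x - 5452/65
so W g − (-1/2)·g = 6x^3 + 5x = f ✓


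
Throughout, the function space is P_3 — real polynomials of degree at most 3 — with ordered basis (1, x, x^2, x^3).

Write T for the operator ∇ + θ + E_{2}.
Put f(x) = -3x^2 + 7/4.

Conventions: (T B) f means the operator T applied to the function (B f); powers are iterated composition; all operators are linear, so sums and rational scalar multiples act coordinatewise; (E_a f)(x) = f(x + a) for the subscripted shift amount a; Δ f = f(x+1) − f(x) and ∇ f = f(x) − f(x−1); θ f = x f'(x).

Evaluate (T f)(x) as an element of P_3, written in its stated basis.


the result is g(x) = -9x^2 - 18x - 29/4

∇ f = -6x + 3
θ f = -6x^2
E_{2} f = -3x^2 - 12x - 41/4
(∇ + θ + E_{2}) f = -9x^2 - 18x - 29/4


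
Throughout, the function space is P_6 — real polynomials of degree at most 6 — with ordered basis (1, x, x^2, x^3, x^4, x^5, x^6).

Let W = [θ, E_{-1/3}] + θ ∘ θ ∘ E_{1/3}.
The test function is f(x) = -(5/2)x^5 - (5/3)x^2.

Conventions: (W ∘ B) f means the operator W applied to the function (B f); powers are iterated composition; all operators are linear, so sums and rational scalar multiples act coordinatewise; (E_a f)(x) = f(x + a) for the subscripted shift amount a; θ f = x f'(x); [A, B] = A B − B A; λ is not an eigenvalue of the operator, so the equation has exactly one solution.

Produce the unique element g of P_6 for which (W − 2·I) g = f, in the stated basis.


the result is g(x) = -(5/46)x^5 + (425/1932)x^4 - (3025/10143)x^3 - (2845/30429)x^2 + (22865/182574)x + 2230/273861

write g with unknown coordinates in the stated basis and equate coefficients in (W − 2·I) g = f
solving from the highest basis element down gives g = -(5/46)x^5 + (425/1932)x^4 - (3025/10143)x^3 - (2845/30429)x^2 + (22865/182574)x + 2230/273861
check: W g = -(125/46)x^5 + (425/966)x^4 - (6050/10143)x^3 - (56405/30429)x^2 + (22865/91287)x + 4460/273861
so W g − 2·g = -(5/2)x^5 - (5/3)x^2 = f ✓


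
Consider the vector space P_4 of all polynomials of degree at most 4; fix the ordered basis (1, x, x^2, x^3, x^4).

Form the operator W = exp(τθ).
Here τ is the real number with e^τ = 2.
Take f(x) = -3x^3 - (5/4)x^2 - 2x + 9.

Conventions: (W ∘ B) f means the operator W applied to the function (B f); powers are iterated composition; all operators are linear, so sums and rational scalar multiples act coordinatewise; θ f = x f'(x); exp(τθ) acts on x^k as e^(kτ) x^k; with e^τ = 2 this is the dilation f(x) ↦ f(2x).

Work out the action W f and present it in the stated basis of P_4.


exp(τθ) x^k = e^(kτ) x^k; with e^τ = 2 this sends x^k to 2^k x^k
x ↦ 2 x
x^2 ↦ 4 x^2
x^3 ↦ 8 x^3
applying this coordinatewise to f: exp(τθ) f = -24x^3 - 5x^2 - 4x + 9

the image equals g(x) = -24x^3 - 5x^2 - 4x + 9


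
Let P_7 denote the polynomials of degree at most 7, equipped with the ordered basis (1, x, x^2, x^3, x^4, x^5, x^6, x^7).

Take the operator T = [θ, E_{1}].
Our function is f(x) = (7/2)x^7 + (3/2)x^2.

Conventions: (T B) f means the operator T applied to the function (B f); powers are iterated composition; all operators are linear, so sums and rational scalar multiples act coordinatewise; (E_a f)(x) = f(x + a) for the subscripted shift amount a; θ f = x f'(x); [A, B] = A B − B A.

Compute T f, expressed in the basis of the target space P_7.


E_{1} f = (7/2)x^7 + (49/2)x^6 + (147/2)x^5 + (245/2)x^4 + (245/2)x^3 + 75x^2 + (55/2)x + 5
θ E_{1} f = (49/2)x^7 + 147x^6 + (735/2)x^5 + 490x^4 + (735/2)x^3 + 150x^2 + (55/2)x
θ f = (49/2)x^7 + 3x^2
E_{1} θ f = (49/2)x^7 + (343/2)x^6 + (1029/2)x^5 + (1715/2)x^4 + (1715/2)x^3 + (1035/2)x^2 + (355/2)x + 55/2
[θ, E_{1}] f = -(49/2)x^6 - 147x^5 - (735/2)x^4 - 490x^3 - (735/2)x^2 - 150x - 55/2

the image equals g(x) = -(49/2)x^6 - 147x^5 - (735/2)x^4 - 490x^3 - (735/2)x^2 - 150x - 55/2


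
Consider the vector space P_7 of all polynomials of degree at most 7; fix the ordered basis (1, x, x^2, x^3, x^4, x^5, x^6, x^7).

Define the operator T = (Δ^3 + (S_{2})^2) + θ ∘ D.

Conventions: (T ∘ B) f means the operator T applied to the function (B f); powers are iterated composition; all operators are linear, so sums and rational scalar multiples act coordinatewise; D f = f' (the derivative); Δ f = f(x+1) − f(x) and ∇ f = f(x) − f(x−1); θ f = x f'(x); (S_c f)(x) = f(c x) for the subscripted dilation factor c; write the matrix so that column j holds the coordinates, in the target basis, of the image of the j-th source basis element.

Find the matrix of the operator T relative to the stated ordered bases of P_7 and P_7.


the matrix is [[1, 0, 0, 6, 36, 150, 540, 1806]; [0, 4, 2, 0, 24, 180, 900, 3780]; [0, 0, 16, 6, 0, 60, 540, 3150]; [0, 0, 0, 64, 12, 0, 120, 1260]; [0, 0, 0, 0, 256, 20, 0, 210]; [0, 0, 0, 0, 0, 1024, 30, 0]; [0, 0, 0, 0, 0, 0, 4096, 42]; [0, 0, 0, 0, 0, 0, 0, 16384]] (rows listed top to bottom)

image of 1: 1
image of x: 4x
image of x^2: 16x^2 + 2x
image of x^3: 64x^3 + 6x^2 + 6
image of x^4: 256x^4 + 12x^3 + 24x + 36
image of x^5: 1024x^5 + 20x^4 + 60x^2 + 180x + 150
image of x^6: 4096x^6 + 30x^5 + 120x^3 + 540x^2 + 900x + 540
image of x^7: 16384x^7 + 42x^6 + 210x^4 + 1260x^3 + 3150x^2 + 3780x + 1806
each image's coordinates form column j of the matrix


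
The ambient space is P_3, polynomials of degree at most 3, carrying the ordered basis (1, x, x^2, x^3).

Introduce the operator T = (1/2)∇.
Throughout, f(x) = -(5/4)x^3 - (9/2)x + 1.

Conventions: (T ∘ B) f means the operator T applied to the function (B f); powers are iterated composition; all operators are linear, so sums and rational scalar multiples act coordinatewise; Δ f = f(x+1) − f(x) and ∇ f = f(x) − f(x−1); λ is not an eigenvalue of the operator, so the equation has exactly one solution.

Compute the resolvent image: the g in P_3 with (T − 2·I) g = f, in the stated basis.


write g with unknown coordinates in the stated basis and equate coefficients in (T − 2·I) g = f
solving from the highest basis element down gives g = (5/8)x^3 + (15/32)x^2 + (129/64)x + 11/256
check: T g = (15/16)x^2 - (15/32)x + 139/128
so T g − 2·g = -(5/4)x^3 - (9/2)x + 1 = f ✓

the result is g(x) = (5/8)x^3 + (15/32)x^2 + (129/64)x + 11/256


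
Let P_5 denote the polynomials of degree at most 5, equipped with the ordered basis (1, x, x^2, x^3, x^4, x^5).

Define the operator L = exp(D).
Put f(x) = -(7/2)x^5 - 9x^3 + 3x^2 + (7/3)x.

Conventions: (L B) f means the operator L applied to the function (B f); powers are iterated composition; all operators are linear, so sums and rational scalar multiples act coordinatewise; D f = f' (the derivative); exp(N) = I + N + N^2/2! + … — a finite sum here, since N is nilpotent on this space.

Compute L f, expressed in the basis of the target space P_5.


order-1 term: -(35/2)x^4 - 27x^2 + 6x + 7/3
order-2 term: -35x^3 - 27x + 3
order-3 term: -35x^2 - 9
order-4 term: -(35/2)x
order-5 term: -7/2
the series for exp(D) f terminates at order 5
exp(D) f = -(7/2)x^5 - (35/2)x^4 - 44x^3 - 59x^2 - (217/6)x - 43/6

g(x) = -(7/2)x^5 - (35/2)x^4 - 44x^3 - 59x^2 - (217/6)x - 43/6


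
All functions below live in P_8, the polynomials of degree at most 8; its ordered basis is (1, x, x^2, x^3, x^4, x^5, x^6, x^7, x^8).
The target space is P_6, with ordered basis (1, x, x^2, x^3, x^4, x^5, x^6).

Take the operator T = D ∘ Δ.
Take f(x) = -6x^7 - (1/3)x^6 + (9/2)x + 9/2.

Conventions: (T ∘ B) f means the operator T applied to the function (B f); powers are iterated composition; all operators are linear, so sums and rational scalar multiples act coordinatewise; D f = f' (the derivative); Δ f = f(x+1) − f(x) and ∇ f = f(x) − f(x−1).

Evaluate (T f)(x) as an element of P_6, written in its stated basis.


Δ f = -42x^6 - 128x^5 - 215x^4 - (650/3)x^3 - 131x^2 - 44x - 11/6
D Δ f = -252x^5 - 640x^4 - 860x^3 - 650x^2 - 262x - 44

the image equals g(x) = -252x^5 - 640x^4 - 860x^3 - 650x^2 - 262x - 44


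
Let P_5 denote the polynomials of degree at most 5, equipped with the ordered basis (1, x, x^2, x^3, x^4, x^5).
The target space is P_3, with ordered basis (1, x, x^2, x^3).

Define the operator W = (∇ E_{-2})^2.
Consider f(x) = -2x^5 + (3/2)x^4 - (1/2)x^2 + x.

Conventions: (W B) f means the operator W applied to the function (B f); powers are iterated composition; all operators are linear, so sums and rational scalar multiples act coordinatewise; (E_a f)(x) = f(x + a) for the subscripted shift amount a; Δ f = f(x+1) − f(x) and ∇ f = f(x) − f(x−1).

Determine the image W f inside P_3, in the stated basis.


E_{-2} f = -2x^5 + (43/2)x^4 - 92x^3 + (391/2)x^2 - 205x + 84
∇ E_{-2} f = -10x^4 + 106x^3 - 425x^2 + 763x - 516
E_{-2} (∇ E_{-2}) f = -10x^4 + 186x^3 - 1301x^2 + 4055x - 4750
∇ E_{-2} (∇ E_{-2}) f = -40x^3 + 618x^2 - 3200x + 5552

g(x) = -40x^3 + 618x^2 - 3200x + 5552


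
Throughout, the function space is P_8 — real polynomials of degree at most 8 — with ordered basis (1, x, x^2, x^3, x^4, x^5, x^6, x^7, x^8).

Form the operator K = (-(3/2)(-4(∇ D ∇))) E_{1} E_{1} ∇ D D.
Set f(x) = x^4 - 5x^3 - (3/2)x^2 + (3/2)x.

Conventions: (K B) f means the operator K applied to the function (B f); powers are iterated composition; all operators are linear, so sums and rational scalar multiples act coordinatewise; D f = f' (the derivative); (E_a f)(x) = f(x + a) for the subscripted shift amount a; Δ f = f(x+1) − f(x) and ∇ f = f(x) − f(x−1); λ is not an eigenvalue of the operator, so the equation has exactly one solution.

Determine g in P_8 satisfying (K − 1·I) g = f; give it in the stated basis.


write g with unknown coordinates in the stated basis and equate coefficients in (K − 1·I) g = f
solving from the highest basis element down gives g = -x^4 + 5x^3 + (3/2)x^2 - (3/2)x
check: K g = 0
so K g − 1·g = x^4 - 5x^3 - (3/2)x^2 + (3/2)x = f ✓

the image equals g(x) = -x^4 + 5x^3 + (3/2)x^2 - (3/2)x


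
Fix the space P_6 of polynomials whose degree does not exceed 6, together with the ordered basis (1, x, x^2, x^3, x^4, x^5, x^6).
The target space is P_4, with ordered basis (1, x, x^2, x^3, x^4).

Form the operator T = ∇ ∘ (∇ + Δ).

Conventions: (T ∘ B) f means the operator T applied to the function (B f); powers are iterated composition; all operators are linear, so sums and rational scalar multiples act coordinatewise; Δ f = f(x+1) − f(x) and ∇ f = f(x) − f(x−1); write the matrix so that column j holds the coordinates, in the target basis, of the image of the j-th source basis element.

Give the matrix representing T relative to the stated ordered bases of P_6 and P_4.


the matrix is [[0, 0, 4, -6, 16, -30, 64]; [0, 0, 0, 12, -24, 80, -180]; [0, 0, 0, 0, 24, -60, 240]; [0, 0, 0, 0, 0, 40, -120]; [0, 0, 0, 0, 0, 0, 60]] (rows listed top to bottom)

image of 1: 0
image of x: 0
image of x^2: 4
image of x^3: 12x - 6
image of x^4: 24x^2 - 24x + 16
image of x^5: 40x^3 - 60x^2 + 80x - 30
image of x^6: 60x^4 - 120x^3 + 240x^2 - 180x + 64
each image's coordinates form column j of the matrix
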